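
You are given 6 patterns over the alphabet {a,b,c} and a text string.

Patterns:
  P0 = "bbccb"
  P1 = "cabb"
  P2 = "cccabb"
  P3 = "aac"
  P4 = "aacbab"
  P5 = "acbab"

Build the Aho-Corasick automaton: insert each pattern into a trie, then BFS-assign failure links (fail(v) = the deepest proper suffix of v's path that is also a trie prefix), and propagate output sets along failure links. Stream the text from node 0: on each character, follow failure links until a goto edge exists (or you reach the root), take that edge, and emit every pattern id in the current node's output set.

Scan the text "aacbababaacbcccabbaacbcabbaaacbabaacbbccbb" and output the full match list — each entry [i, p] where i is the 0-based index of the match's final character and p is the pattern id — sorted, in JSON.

Build:
Trie (insert patterns):
  0='ε' goto a→15 b→1 c→6
  1='b' goto b→2
  2='bb' goto c→3
  3='bbc' goto c→4
  4='bbcc' goto b→5
  5='bbccb' goto ·  [P0 ends]
  6='c' goto a→7 c→10
  7='ca' goto b→8
  8='cab' goto b→9
  9='cabb' goto ·  [P1 ends]
  10='cc' goto c→11
  11='ccc' goto a→12
  12='ccca' goto b→13
  13='cccab' goto b→14
  14='cccabb' goto ·  [P2 ends]
  15='a' goto a→16 c→21
  16='aa' goto c→17
  17='aac' goto b→18  [P3 ends]
  18='aacb' goto a→19
  19='aacba' goto b→20
  20='aacbab' goto ·  [P4 ends]
  21='ac' goto b→22
  22='acb' goto a→23
  23='acba' goto b→24
  24='acbab' goto ·  [P5 ends]

Failure links (BFS by depth):
  fail(1) 'b': from fail(0)=0 chase 'b': 0 ⇒ 0;  out=∅∪out(0)=∅
  fail(6) 'c': from fail(0)=0 chase 'c': 0 ⇒ 0;  out=∅∪out(0)=∅
  fail(15) 'a': from fail(0)=0 chase 'a': 0 ⇒ 0;  out=∅∪out(0)=∅
  fail(2) 'bb': from fail(1)=0 chase 'b': 0 ⇒ 1;  out=∅∪out(1)=∅
  fail(7) 'ca': from fail(6)=0 chase 'a': 0 ⇒ 15;  out=∅∪out(15)=∅
  fail(10) 'cc': from fail(6)=0 chase 'c': 0 ⇒ 6;  out=∅∪out(6)=∅
  fail(16) 'aa': from fail(15)=0 chase 'a': 0 ⇒ 15;  out=∅∪out(15)=∅
  fail(21) 'ac': from fail(15)=0 chase 'c': 0 ⇒ 6;  out=∅∪out(6)=∅
  fail(3) 'bbc': from fail(2)=1 chase 'c': 1→0 ⇒ 6;  out=∅∪out(6)=∅
  fail(8) 'cab': from fail(7)=15 chase 'b': 15→0 ⇒ 1;  out=∅∪out(1)=∅
  fail(11) 'ccc': from fail(10)=6 chase 'c': 6 ⇒ 10;  out=∅∪out(10)=∅
  fail(17) 'aac': from fail(16)=15 chase 'c': 15 ⇒ 21;  out={3}∪out(21)={3}
  fail(22) 'acb': from fail(21)=6 chase 'b': 6→0 ⇒ 1;  out=∅∪out(1)=∅
  fail(4) 'bbcc': from fail(3)=6 chase 'c': 6 ⇒ 10;  out=∅∪out(10)=∅
  fail(9) 'cabb': from fail(8)=1 chase 'b': 1 ⇒ 2;  out={1}∪out(2)={1}
  fail(12) 'ccca': from fail(11)=10 chase 'a': 10→6 ⇒ 7;  out=∅∪out(7)=∅
  fail(18) 'aacb': from fail(17)=21 chase 'b': 21 ⇒ 22;  out=∅∪out(22)=∅
  fail(23) 'acba': from fail(22)=1 chase 'a': 1→0 ⇒ 15;  out=∅∪out(15)=∅
  fail(5) 'bbccb': from fail(4)=10 chase 'b': 10→6→0 ⇒ 1;  out={0}∪out(1)={0}
  fail(13) 'cccab': from fail(12)=7 chase 'b': 7 ⇒ 8;  out=∅∪out(8)=∅
  fail(19) 'aacba': from fail(18)=22 chase 'a': 22 ⇒ 23;  out=∅∪out(23)=∅
  fail(24) 'acbab': from fail(23)=15 chase 'b': 15→0 ⇒ 1;  out={5}∪out(1)={5}
  fail(14) 'cccabb': from fail(13)=8 chase 'b': 8 ⇒ 9;  out={2}∪out(9)={1,2}
  fail(20) 'aacbab': from fail(19)=23 chase 'b': 23 ⇒ 24;  out={4}∪out(24)={4,5}

Run:
i=0 'a': node 0→15
i=1 'a': node 15→16
i=2 'c': node 16→17  emit P3@[0:2]
i=3 'b': node 17→18
i=4 'a': node 18→19
i=5 'b': node 19→20  emit P4@[0:5],P5@[1:5]
i=6 'a': node 20→15 ·f
i=7 'b': node 15→1 ·f
i=8 'a': node 1→15 ·f
i=9 'a': node 15→16
i=10 'c': node 16→17  emit P3@[8:10]
i=11 'b': node 17→18
i=12 'c': node 18→6 ·f
i=13 'c': node 6→10
i=14 'c': node 10→11
i=15 'a': node 11→12
i=16 'b': node 12→13
i=17 'b': node 13→14  emit P1@[14:17],P2@[12:17]
i=18 'a': node 14→15 ·f
i=19 'a': node 15→16
i=20 'c': node 16→17  emit P3@[18:20]
i=21 'b': node 17→18
i=22 'c': node 18→6 ·f
i=23 'a': node 6→7
i=24 'b': node 7→8
i=25 'b': node 8→9  emit P1@[22:25]
i=26 'a': node 9→15 ·f
i=27 'a': node 15→16
i=28 'a': node 16→16 ·f
i=29 'c': node 16→17  emit P3@[27:29]
i=30 'b': node 17→18
i=31 'a': node 18→19
i=32 'b': node 19→20  emit P4@[27:32],P5@[28:32]
i=33 'a': node 20→15 ·f
i=34 'a': node 15→16
i=35 'c': node 16→17  emit P3@[33:35]
i=36 'b': node 17→18
i=37 'b': node 18→2 ·f
i=38 'c': node 2→3
i=39 'c': node 3→4
i=40 'b': node 4→5  emit P0@[36:40]
i=41 'b': node 5→2 ·f

Matches: [[2,3],[5,4],[5,5],[10,3],[17,1],[17,2],[20,3],[25,1],[29,3],[32,4],[32,5],[35,3],[40,0]]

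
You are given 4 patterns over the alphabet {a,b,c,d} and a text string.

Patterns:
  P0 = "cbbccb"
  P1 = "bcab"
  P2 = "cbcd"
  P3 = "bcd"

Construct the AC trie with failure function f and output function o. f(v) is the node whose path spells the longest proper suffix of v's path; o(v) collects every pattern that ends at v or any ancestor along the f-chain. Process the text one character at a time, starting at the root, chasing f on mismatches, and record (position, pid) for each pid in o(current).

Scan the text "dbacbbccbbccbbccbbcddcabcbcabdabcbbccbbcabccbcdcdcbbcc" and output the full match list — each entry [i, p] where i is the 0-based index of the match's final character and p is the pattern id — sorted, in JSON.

Construct AC machine:
Trie nodes:
  0='ε' goto b→7 c→1
  1='c' goto b→2
  2='cb' goto b→3 c→11
  3='cbb' goto c→4
  4='cbbc' goto c→5
  5='cbbcc' goto b→6
  6='cbbccb' goto ·  [P0 ends]
  7='b' goto c→8
  8='bc' goto a→9 d→13
  9='bca' goto b→10
  10='bcab' goto ·  [P1 ends]
  11='cbc' goto d→12
  12='cbcd' goto ·  [P2 ends]
  13='bcd' goto ·  [P3 ends]

BFS fail/out derivation:
  fail(1) 'c': from fail(0)=0 chase 'c': 0 ⇒ 0;  out=∅∪out(0)=∅
  fail(7) 'b': from fail(0)=0 chase 'b': 0 ⇒ 0;  out=∅∪out(0)=∅
  fail(2) 'cb': from fail(1)=0 chase 'b': 0 ⇒ 7;  out=∅∪out(7)=∅
  fail(8) 'bc': from fail(7)=0 chase 'c': 0 ⇒ 1;  out=∅∪out(1)=∅
  fail(3) 'cbb': from fail(2)=7 chase 'b': 7→0 ⇒ 7;  out=∅∪out(7)=∅
  fail(9) 'bca': from fail(8)=1 chase 'a': 1→0 ⇒ 0;  out=∅∪out(0)=∅
  fail(11) 'cbc': from fail(2)=7 chase 'c': 7 ⇒ 8;  out=∅∪out(8)=∅
  fail(13) 'bcd': from fail(8)=1 chase 'd': 1→0 ⇒ 0;  out={3}∪out(0)={3}
  fail(4) 'cbbc': from fail(3)=7 chase 'c': 7 ⇒ 8;  out=∅∪out(8)=∅
  fail(10) 'bcab': from fail(9)=0 chase 'b': 0 ⇒ 7;  out={1}∪out(7)={1}
  fail(12) 'cbcd': from fail(11)=8 chase 'd': 8 ⇒ 13;  out={2}∪out(13)={2,3}
  fail(5) 'cbbcc': from fail(4)=8 chase 'c': 8→1→0 ⇒ 1;  out=∅∪out(1)=∅
  fail(6) 'cbbccb': from fail(5)=1 chase 'b': 1 ⇒ 2;  out={0}∪out(2)={0}

Text stream:
i=0 'd': node 0→0
i=1 'b': node 0→7
i=2 'a': node 7→0 ·f
i=3 'c': node 0→1
i=4 'b': node 1→2
i=5 'b': node 2→3
i=6 'c': node 3→4
i=7 'c': node 4→5
i=8 'b': node 5→6  emit P0@[3:8]
i=9 'b': node 6→3 ·f
i=10 'c': node 3→4
i=11 'c': node 4→5
i=12 'b': node 5→6  emit P0@[7:12]
i=13 'b': node 6→3 ·f
i=14 'c': node 3→4
i=15 'c': node 4→5
i=16 'b': node 5→6  emit P0@[11:16]
i=17 'b': node 6→3 ·f
i=18 'c': node 3→4
i=19 'd': node 4→13 ·f  emit P3@[17:19]
i=20 'd': node 13→0 ·f
i=21 'c': node 0→1
i=22 'a': node 1→0 ·f
i=23 'b': node 0→7
i=24 'c': node 7→8
i=25 'b': node 8→2 ·f
i=26 'c': node 2→11
i=27 'a': node 11→9 ·f
i=28 'b': node 9→10  emit P1@[25:28]
i=29 'd': node 10→0 ·f
i=30 'a': node 0→0
i=31 'b': node 0→7
i=32 'c': node 7→8
i=33 'b': node 8→2 ·f
i=34 'b': node 2→3
i=35 'c': node 3→4
i=36 'c': node 4→5
i=37 'b': node 5→6  emit P0@[32:37]
i=38 'b': node 6→3 ·f
i=39 'c': node 3→4
i=40 'a': node 4→9 ·f
i=41 'b': node 9→10  emit P1@[38:41]
i=42 'c': node 10→8 ·f
i=43 'c': node 8→1 ·f
i=44 'b': node 1→2
i=45 'c': node 2→11
i=46 'd': node 11→12  emit P2@[43:46],P3@[44:46]
i=47 'c': node 12→1 ·f
i=48 'd': node 1→0 ·f
i=49 'c': node 0→1
i=50 'b': node 1→2
i=51 'b': node 2→3
i=52 'c': node 3→4
i=53 'c': node 4→5

All matches (sorted): [[8,0],[12,0],[16,0],[19,3],[28,1],[37,0],[41,1],[46,2],[46,3]]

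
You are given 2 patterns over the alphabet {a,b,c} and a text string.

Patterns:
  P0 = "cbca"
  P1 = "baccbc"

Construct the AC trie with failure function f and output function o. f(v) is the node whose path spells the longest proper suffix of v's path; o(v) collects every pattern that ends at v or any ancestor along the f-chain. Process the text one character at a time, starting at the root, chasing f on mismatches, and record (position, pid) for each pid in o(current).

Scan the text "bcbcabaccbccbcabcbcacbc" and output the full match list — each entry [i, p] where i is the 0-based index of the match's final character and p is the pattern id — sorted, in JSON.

Build:
Trie (insert patterns):
  0='ε' goto b→5 c→1
  1='c' goto b→2
  2='cb' goto c→3
  3='cbc' goto a→4
  4='cbca' goto ·  ←P0
  5='b' goto a→6
  6='ba' goto c→7
  7='bac' goto c→8
  8='bacc' goto b→9
  9='baccb' goto c→10
  10='baccbc' goto ·  ←P1

Failure links (BFS by depth):
  n1('c'): parent n0 fail=0; on 'c' 0 → fail=0;  out ∅∪∅=∅
  n5('b'): parent n0 fail=0; on 'b' 0 → fail=0;  out ∅∪∅=∅
  n2('cb'): parent n1 fail=0; on 'b' 0 → fail=5;  out ∅∪∅=∅
  n6('ba'): parent n5 fail=0; on 'a' 0 → fail=0;  out ∅∪∅=∅
  n3('cbc'): parent n2 fail=5; on 'c' 5→0 → fail=1;  out ∅∪∅=∅
  n7('bac'): parent n6 fail=0; on 'c' 0 → fail=1;  out ∅∪∅=∅
  n4('cbca'): parent n3 fail=1; on 'a' 1→0 → fail=0;  out {0}∪∅={0}
  n8('bacc'): parent n7 fail=1; on 'c' 1→0 → fail=1;  out ∅∪∅=∅
  n9('baccb'): parent n8 fail=1; on 'b' 1 → fail=2;  out ∅∪∅=∅
  n10('baccbc'): parent n9 fail=2; on 'c' 2 → fail=3;  out {1}∪∅={1}

Run:
pos 0 'b': at 5
pos 1 'c': at 1 ·f
pos 2 'b': at 2
pos 3 'c': at 3
pos 4 'a': at 4  ** P0@[1:4]
pos 5 'b': at 5 ·f
pos 6 'a': at 6
pos 7 'c': at 7
pos 8 'c': at 8
pos 9 'b': at 9
pos 10 'c': at 10  ** P1@[5:10]
pos 11 'c': at 1 ·f
pos 12 'b': at 2
pos 13 'c': at 3
pos 14 'a': at 4  ** P0@[11:14]
pos 15 'b': at 5 ·f
pos 16 'c': at 1 ·f
pos 17 'b': at 2
pos 18 'c': at 3
pos 19 'a': at 4  ** P0@[16:19]
pos 20 'c': at 1 ·f
pos 21 'b': at 2
pos 22 'c': at 3

Matches: [[4,0],[10,1],[14,0],[19,0]]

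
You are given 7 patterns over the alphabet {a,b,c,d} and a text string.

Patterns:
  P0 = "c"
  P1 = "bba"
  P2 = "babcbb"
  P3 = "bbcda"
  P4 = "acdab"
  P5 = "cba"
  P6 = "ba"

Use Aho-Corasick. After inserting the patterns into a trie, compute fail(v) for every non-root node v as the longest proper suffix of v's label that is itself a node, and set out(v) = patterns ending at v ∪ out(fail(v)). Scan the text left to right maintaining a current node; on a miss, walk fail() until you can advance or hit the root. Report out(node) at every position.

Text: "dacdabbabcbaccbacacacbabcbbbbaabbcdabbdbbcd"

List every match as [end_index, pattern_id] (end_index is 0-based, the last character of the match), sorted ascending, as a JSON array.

Build automaton:
Trie (insert patterns):
  0='ε' goto a→13 b→2 c→1
  1='c' goto b→18  ←P0
  2='b' goto a→5 b→3
  3='bb' goto a→4 c→10
  4='bba' goto ·  ←P1
  5='ba' goto b→6  ←P6
  6='bab' goto c→7
  7='babc' goto b→8
  8='babcb' goto b→9
  9='babcbb' goto ·  ←P2
  10='bbc' goto d→11
  11='bbcd' goto a→12
  12='bbcda' goto ·  ←P3
  13='a' goto c→14
  14='ac' goto d→15
  15='acd' goto a→16
  16='acda' goto b→17
  17='acdab' goto ·  ←P4
  18='cb' goto a→19
  19='cba' goto ·  ←P5

BFS fail/out derivation:
  n1('c'): parent n0 fail=0; on 'c' 0 → fail=0;  out {0}∪∅={0}
  n2('b'): parent n0 fail=0; on 'b' 0 → fail=0;  out ∅∪∅=∅
  n13('a'): parent n0 fail=0; on 'a' 0 → fail=0;  out ∅∪∅=∅
  n3('bb'): parent n2 fail=0; on 'b' 0 → fail=2;  out ∅∪∅=∅
  n5('ba'): parent n2 fail=0; on 'a' 0 → fail=13;  out {6}∪∅={6}
  n14('ac'): parent n13 fail=0; on 'c' 0 → fail=1;  out ∅∪{0}={0}
  n18('cb'): parent n1 fail=0; on 'b' 0 → fail=2;  out ∅∪∅=∅
  n4('bba'): parent n3 fail=2; on 'a' 2 → fail=5;  out {1}∪{6}={1,6}
  n6('bab'): parent n5 fail=13; on 'b' 13→0 → fail=2;  out ∅∪∅=∅
  n10('bbc'): parent n3 fail=2; on 'c' 2→0 → fail=1;  out ∅∪{0}={0}
  n15('acd'): parent n14 fail=1; on 'd' 1→0 → fail=0;  out ∅∪∅=∅
  n19('cba'): parent n18 fail=2; on 'a' 2 → fail=5;  out {5}∪{6}={5,6}
  n7('babc'): parent n6 fail=2; on 'c' 2→0 → fail=1;  out ∅∪{0}={0}
  n11('bbcd'): parent n10 fail=1; on 'd' 1→0 → fail=0;  out ∅∪∅=∅
  n16('acda'): parent n15 fail=0; on 'a' 0 → fail=13;  out ∅∪∅=∅
  n8('babcb'): parent n7 fail=1; on 'b' 1 → fail=18;  out ∅∪∅=∅
  n12('bbcda'): parent n11 fail=0; on 'a' 0 → fail=13;  out {3}∪∅={3}
  n17('acdab'): parent n16 fail=13; on 'b' 13→0 → fail=2;  out {4}∪∅={4}
  n9('babcbb'): parent n8 fail=18; on 'b' 18→2 → fail=3;  out {2}∪∅={2}

Scan:
[0] read 'd'  n0⇒n0
[1] read 'a'  n0⇒n13
[2] read 'c'  n13⇒n14  emit P0@[2:2]
[3] read 'd'  n14⇒n15
[4] read 'a'  n15⇒n16
[5] read 'b'  n16⇒n17  emit P4@[1:5]
[6] read 'b'  n17⇒n3 ·f
[7] read 'a'  n3⇒n4  emit P1@[5:7],P6@[6:7]
[8] read 'b'  n4⇒n6 ·f
[9] read 'c'  n6⇒n7  emit P0@[9:9]
[10] read 'b'  n7⇒n8
[11] read 'a'  n8⇒n19 ·f  emit P5@[9:11],P6@[10:11]
[12] read 'c'  n19⇒n14 ·f  emit P0@[12:12]
[13] read 'c'  n14⇒n1 ·f  emit P0@[13:13]
[14] read 'b'  n1⇒n18
[15] read 'a'  n18⇒n19  emit P5@[13:15],P6@[14:15]
[16] read 'c'  n19⇒n14 ·f  emit P0@[16:16]
[17] read 'a'  n14⇒n13 ·f
[18] read 'c'  n13⇒n14  emit P0@[18:18]
[19] read 'a'  n14⇒n13 ·f
[20] read 'c'  n13⇒n14  emit P0@[20:20]
[21] read 'b'  n14⇒n18 ·f
[22] read 'a'  n18⇒n19  emit P5@[20:22],P6@[21:22]
[23] read 'b'  n19⇒n6 ·f
[24] read 'c'  n6⇒n7  emit P0@[24:24]
[25] read 'b'  n7⇒n8
[26] read 'b'  n8⇒n9  emit P2@[21:26]
[27] read 'b'  n9⇒n3 ·f
[28] read 'b'  n3⇒n3 ·f
[29] read 'a'  n3⇒n4  emit P1@[27:29],P6@[28:29]
[30] read 'a'  n4⇒n13 ·f
[31] read 'b'  n13⇒n2 ·f
[32] read 'b'  n2⇒n3
[33] read 'c'  n3⇒n10  emit P0@[33:33]
[34] read 'd'  n10⇒n11
[35] read 'a'  n11⇒n12  emit P3@[31:35]
[36] read 'b'  n12⇒n2 ·f
[37] read 'b'  n2⇒n3
[38] read 'd'  n3⇒n0 ·f
[39] read 'b'  n0⇒n2
[40] read 'b'  n2⇒n3
[41] read 'c'  n3⇒n10  emit P0@[41:41]
[42] read 'd'  n10⇒n11

Result: [[2,0],[5,4],[7,1],[7,6],[9,0],[11,5],[11,6],[12,0],[13,0],[15,5],[15,6],[16,0],[18,0],[20,0],[22,5],[22,6],[24,0],[26,2],[29,1],[29,6],[33,0],[35,3],[41,0]]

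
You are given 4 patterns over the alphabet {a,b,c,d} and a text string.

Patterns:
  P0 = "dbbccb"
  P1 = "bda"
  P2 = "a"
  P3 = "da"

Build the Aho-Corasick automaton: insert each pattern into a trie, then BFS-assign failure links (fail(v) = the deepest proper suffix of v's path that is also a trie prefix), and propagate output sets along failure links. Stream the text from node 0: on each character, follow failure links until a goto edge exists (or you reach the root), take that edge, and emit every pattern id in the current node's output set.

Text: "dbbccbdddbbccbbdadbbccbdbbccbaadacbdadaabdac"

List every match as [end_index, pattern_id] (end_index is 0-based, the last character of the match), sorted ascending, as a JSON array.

Build:
Trie nodes:
  0='ε' goto a→10 b→7 d→1
  1='d' goto a→11 b→2
  2='db' goto b→3
  3='dbb' goto c→4
  4='dbbc' goto c→5
  5='dbbcc' goto b→6
  6='dbbccb' goto ·  ←P0
  7='b' goto d→8
  8='bd' goto a→9
  9='bda' goto ·  ←P1
  10='a' goto ·  ←P2
  11='da' goto ·  ←P3

Failure links (BFS by depth):
  n1('d'): parent n0 fail=0; on 'd' 0 → fail=0;  out ∅∪∅=∅
  n7('b'): parent n0 fail=0; on 'b' 0 → fail=0;  out ∅∪∅=∅
  n10('a'): parent n0 fail=0; on 'a' 0 → fail=0;  out {2}∪∅={2}
  n2('db'): parent n1 fail=0; on 'b' 0 → fail=7;  out ∅∪∅=∅
  n8('bd'): parent n7 fail=0; on 'd' 0 → fail=1;  out ∅∪∅=∅
  n11('da'): parent n1 fail=0; on 'a' 0 → fail=10;  out {3}∪{2}={2,3}
  n3('dbb'): parent n2 fail=7; on 'b' 7→0 → fail=7;  out ∅∪∅=∅
  n9('bda'): parent n8 fail=1; on 'a' 1 → fail=11;  out {1}∪{2,3}={1,2,3}
  n4('dbbc'): parent n3 fail=7; on 'c' 7→0 → fail=0;  out ∅∪∅=∅
  n5('dbbcc'): parent n4 fail=0; on 'c' 0 → fail=0;  out ∅∪∅=∅
  n6('dbbccb'): parent n5 fail=0; on 'b' 0 → fail=7;  out {0}∪∅={0}

Text stream:
[0] read 'd'  n0⇒n1
[1] read 'b'  n1⇒n2
[2] read 'b'  n2⇒n3
[3] read 'c'  n3⇒n4
[4] read 'c'  n4⇒n5
[5] read 'b'  n5⇒n6  → match P0@[0:5]
[6] read 'd'  n6⇒n8 ·f
[7] read 'd'  n8⇒n1 ·f
[8] read 'd'  n1⇒n1 ·f
[9] read 'b'  n1⇒n2
[10] read 'b'  n2⇒n3
[11] read 'c'  n3⇒n4
[12] read 'c'  n4⇒n5
[13] read 'b'  n5⇒n6  → match P0@[8:13]
[14] read 'b'  n6⇒n7 ·f
[15] read 'd'  n7⇒n8
[16] read 'a'  n8⇒n9  → match P1@[14:16],P2@[16:16],P3@[15:16]
[17] read 'd'  n9⇒n1 ·f
[18] read 'b'  n1⇒n2
[19] read 'b'  n2⇒n3
[20] read 'c'  n3⇒n4
[21] read 'c'  n4⇒n5
[22] read 'b'  n5⇒n6  → match P0@[17:22]
[23] read 'd'  n6⇒n8 ·f
[24] read 'b'  n8⇒n2 ·f
[25] read 'b'  n2⇒n3
[26] read 'c'  n3⇒n4
[27] read 'c'  n4⇒n5
[28] read 'b'  n5⇒n6  → match P0@[23:28]
[29] read 'a'  n6⇒n10 ·f  → match P2@[29:29]
[30] read 'a'  n10⇒n10 ·f  → match P2@[30:30]
[31] read 'd'  n10⇒n1 ·f
[32] read 'a'  n1⇒n11  → match P2@[32:32],P3@[31:32]
[33] read 'c'  n11⇒n0 ·f
[34] read 'b'  n0⇒n7
[35] read 'd'  n7⇒n8
[36] read 'a'  n8⇒n9  → match P1@[34:36],P2@[36:36],P3@[35:36]
[37] read 'd'  n9⇒n1 ·f
[38] read 'a'  n1⇒n11  → match P2@[38:38],P3@[37:38]
[39] read 'a'  n11⇒n10 ·f  → match P2@[39:39]
[40] read 'b'  n10⇒n7 ·f
[41] read 'd'  n7⇒n8
[42] read 'a'  n8⇒n9  → match P1@[40:42],P2@[42:42],P3@[41:42]
[43] read 'c'  n9⇒n0 ·f

Matches: [[5,0],[13,0],[16,1],[16,2],[16,3],[22,0],[28,0],[29,2],[30,2],[32,2],[32,3],[36,1],[36,2],[36,3],[38,2],[38,3],[39,2],[42,1],[42,2],[42,3]]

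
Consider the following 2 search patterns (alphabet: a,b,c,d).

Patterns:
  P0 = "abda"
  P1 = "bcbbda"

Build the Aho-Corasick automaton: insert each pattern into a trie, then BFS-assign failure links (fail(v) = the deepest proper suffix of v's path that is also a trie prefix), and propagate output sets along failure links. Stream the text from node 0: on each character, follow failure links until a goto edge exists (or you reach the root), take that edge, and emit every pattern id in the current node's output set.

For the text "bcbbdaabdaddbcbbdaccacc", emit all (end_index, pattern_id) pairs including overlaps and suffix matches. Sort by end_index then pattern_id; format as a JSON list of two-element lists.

Construct AC machine:
Trie (insert patterns):
  n0 'ε': a→1 b→5
  n1 'a': b→2
  n2 'ab': d→3
  n3 'abd': a→4
  n4 'abda': ·  [P0 ends]
  n5 'b': c→6
  n6 'bc': b→7
  n7 'bcb': b→8
  n8 'bcbb': d→9
  n9 'bcbbd': a→10
  n10 'bcbbda': ·  [P1 ends]

Failure links (BFS by depth):
  n1('a'): parent n0 fail=0; on 'a' 0 → fail=0;  out ∅∪∅=∅
  n5('b'): parent n0 fail=0; on 'b' 0 → fail=0;  out ∅∪∅=∅
  n2('ab'): parent n1 fail=0; on 'b' 0 → fail=5;  out ∅∪∅=∅
  n6('bc'): parent n5 fail=0; on 'c' 0 → fail=0;  out ∅∪∅=∅
  n3('abd'): parent n2 fail=5; on 'd' 5→0 → fail=0;  out ∅∪∅=∅
  n7('bcb'): parent n6 fail=0; on 'b' 0 → fail=5;  out ∅∪∅=∅
  n4('abda'): parent n3 fail=0; on 'a' 0 → fail=1;  out {0}∪∅={0}
  n8('bcbb'): parent n7 fail=5; on 'b' 5→0 → fail=5;  out ∅∪∅=∅
  n9('bcbbd'): parent n8 fail=5; on 'd' 5→0 → fail=0;  out ∅∪∅=∅
  n10('bcbbda'): parent n9 fail=0; on 'a' 0 → fail=1;  out {1}∪∅={1}

Scan:
pos 0 'b': at 5
pos 1 'c': at 6
pos 2 'b': at 7
pos 3 'b': at 8
pos 4 'd': at 9
pos 5 'a': at 10  → match P1@[0:5]
pos 6 'a': at 1 (fail-walked)
pos 7 'b': at 2
pos 8 'd': at 3
pos 9 'a': at 4  → match P0@[6:9]
pos 10 'd': at 0 (fail-walked)
pos 11 'd': at 0
pos 12 'b': at 5
pos 13 'c': at 6
pos 14 'b': at 7
pos 15 'b': at 8
pos 16 'd': at 9
pos 17 'a': at 10  → match P1@[12:17]
pos 18 'c': at 0 (fail-walked)
pos 19 'c': at 0
pos 20 'a': at 1
pos 21 'c': at 0 (fail-walked)
pos 22 'c': at 0

Matches: [[5,1],[9,0],[17,1]]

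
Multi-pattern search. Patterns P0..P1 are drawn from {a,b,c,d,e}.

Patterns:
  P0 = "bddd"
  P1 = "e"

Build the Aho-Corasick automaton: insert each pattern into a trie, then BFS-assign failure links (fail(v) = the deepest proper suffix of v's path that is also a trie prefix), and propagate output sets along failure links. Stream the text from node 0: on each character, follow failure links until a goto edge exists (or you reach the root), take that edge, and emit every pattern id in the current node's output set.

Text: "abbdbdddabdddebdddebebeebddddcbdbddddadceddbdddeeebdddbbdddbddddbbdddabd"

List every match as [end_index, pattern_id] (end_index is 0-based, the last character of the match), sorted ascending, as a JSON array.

Build automaton:
Trie nodes:
  0='ε' goto b→1 e→5
  1='b' goto d→2
  2='bd' goto d→3
  3='bdd' goto d→4
  4='bddd' goto ·  [P0 ends]
  5='e' goto ·  [P1 ends]

Failure links (BFS by depth):
  n1('b'): parent n0 fail=0; on 'b' 0 → fail=0;  out ∅∪∅=∅
  n5('e'): parent n0 fail=0; on 'e' 0 → fail=0;  out {1}∪∅={1}
  n2('bd'): parent n1 fail=0; on 'd' 0 → fail=0;  out ∅∪∅=∅
  n3('bdd'): parent n2 fail=0; on 'd' 0 → fail=0;  out ∅∪∅=∅
  n4('bddd'): parent n3 fail=0; on 'd' 0 → fail=0;  out {0}∪∅={0}

Text stream:
i=0 'a': node 0→0
i=1 'b': node 0→1
i=2 'b': node 1→1 ·f
i=3 'd': node 1→2
i=4 'b': node 2→1 ·f
i=5 'd': node 1→2
i=6 'd': node 2→3
i=7 'd': node 3→4  emit P0@[4:7]
i=8 'a': node 4→0 ·f
i=9 'b': node 0→1
i=10 'd': node 1→2
i=11 'd': node 2→3
i=12 'd': node 3→4  emit P0@[9:12]
i=13 'e': node 4→5 ·f  emit P1@[13:13]
i=14 'b': node 5→1 ·f
i=15 'd': node 1→2
i=16 'd': node 2→3
i=17 'd': node 3→4  emit P0@[14:17]
i=18 'e': node 4→5 ·f  emit P1@[18:18]
i=19 'b': node 5→1 ·f
i=20 'e': node 1→5 ·f  emit P1@[20:20]
i=21 'b': node 5→1 ·f
i=22 'e': node 1→5 ·f  emit P1@[22:22]
i=23 'e': node 5→5 ·f  emit P1@[23:23]
i=24 'b': node 5→1 ·f
i=25 'd': node 1→2
i=26 'd': node 2→3
i=27 'd': node 3→4  emit P0@[24:27]
i=28 'd': node 4→0 ·f
i=29 'c': node 0→0
i=30 'b': node 0→1
i=31 'd': node 1→2
i=32 'b': node 2→1 ·f
i=33 'd': node 1→2
i=34 'd': node 2→3
i=35 'd': node 3→4  emit P0@[32:35]
i=36 'd': node 4→0 ·f
i=37 'a': node 0→0
i=38 'd': node 0→0
i=39 'c': node 0→0
i=40 'e': node 0→5  emit P1@[40:40]
i=41 'd': node 5→0 ·f
i=42 'd': node 0→0
i=43 'b': node 0→1
i=44 'd': node 1→2
i=45 'd': node 2→3
i=46 'd': node 3→4  emit P0@[43:46]
i=47 'e': node 4→5 ·f  emit P1@[47:47]
i=48 'e': node 5→5 ·f  emit P1@[48:48]
i=49 'e': node 5→5 ·f  emit P1@[49:49]
i=50 'b': node 5→1 ·f
i=51 'd': node 1→2
i=52 'd': node 2→3
i=53 'd': node 3→4  emit P0@[50:53]
i=54 'b': node 4→1 ·f
i=55 'b': node 1→1 ·f
i=56 'd': node 1→2
i=57 'd': node 2→3
i=58 'd': node 3→4  emit P0@[55:58]
i=59 'b': node 4→1 ·f
i=60 'd': node 1→2
i=61 'd': node 2→3
i=62 'd': node 3→4  emit P0@[59:62]
i=63 'd': node 4→0 ·f
i=64 'b': node 0→1
i=65 'b': node 1→1 ·f
i=66 'd': node 1→2
i=67 'd': node 2→3
i=68 'd': node 3→4  emit P0@[65:68]
i=69 'a': node 4→0 ·f
i=70 'b': node 0→1
i=71 'd': node 1→2

All matches (sorted): [[7,0],[12,0],[13,1],[17,0],[18,1],[20,1],[22,1],[23,1],[27,0],[35,0],[40,1],[46,0],[47,1],[48,1],[49,1],[53,0],[58,0],[62,0],[68,0]]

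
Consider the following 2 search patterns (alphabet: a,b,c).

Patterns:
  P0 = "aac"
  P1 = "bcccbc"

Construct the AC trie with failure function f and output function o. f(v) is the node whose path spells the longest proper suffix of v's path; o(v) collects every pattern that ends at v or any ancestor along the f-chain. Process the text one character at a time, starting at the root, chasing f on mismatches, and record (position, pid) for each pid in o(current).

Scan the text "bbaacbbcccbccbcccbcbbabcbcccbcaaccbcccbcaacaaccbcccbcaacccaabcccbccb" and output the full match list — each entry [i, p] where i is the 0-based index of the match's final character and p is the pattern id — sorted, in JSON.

Construct AC machine:
Trie (insert patterns):
  n0 'ε': a→1 b→4
  n1 'a': a→2
  n2 'aa': c→3
  n3 'aac': ·  [P0 ends]
  n4 'b': c→5
  n5 'bc': c→6
  n6 'bcc': c→7
  n7 'bccc': b→8
  n8 'bcccb': c→9
  n9 'bcccbc': ·  [P1 ends]

Failure links (BFS by depth):
  fail(1) 'a': from fail(0)=0 chase 'a': 0 ⇒ 0;  out=∅∪out(0)=∅
  fail(4) 'b': from fail(0)=0 chase 'b': 0 ⇒ 0;  out=∅∪out(0)=∅
  fail(2) 'aa': from fail(1)=0 chase 'a': 0 ⇒ 1;  out=∅∪out(1)=∅
  fail(5) 'bc': from fail(4)=0 chase 'c': 0 ⇒ 0;  out=∅∪out(0)=∅
  fail(3) 'aac': from fail(2)=1 chase 'c': 1→0 ⇒ 0;  out={0}∪out(0)={0}
  fail(6) 'bcc': from fail(5)=0 chase 'c': 0 ⇒ 0;  out=∅∪out(0)=∅
  fail(7) 'bccc': from fail(6)=0 chase 'c': 0 ⇒ 0;  out=∅∪out(0)=∅
  fail(8) 'bcccb': from fail(7)=0 chase 'b': 0 ⇒ 4;  out=∅∪out(4)=∅
  fail(9) 'bcccbc': from fail(8)=4 chase 'c': 4 ⇒ 5;  out={1}∪out(5)={1}

Scan:
[0] read 'b'  n0⇒n4
[1] read 'b'  n4⇒n4 (via fail)
[2] read 'a'  n4⇒n1 (via fail)
[3] read 'a'  n1⇒n2
[4] read 'c'  n2⇒n3  emit P0@[2:4]
[5] read 'b'  n3⇒n4 (via fail)
[6] read 'b'  n4⇒n4 (via fail)
[7] read 'c'  n4⇒n5
[8] read 'c'  n5⇒n6
[9] read 'c'  n6⇒n7
[10] read 'b'  n7⇒n8
[11] read 'c'  n8⇒n9  emit P1@[6:11]
[12] read 'c'  n9⇒n6 (via fail)
[13] read 'b'  n6⇒n4 (via fail)
[14] read 'c'  n4⇒n5
[15] read 'c'  n5⇒n6
[16] read 'c'  n6⇒n7
[17] read 'b'  n7⇒n8
[18] read 'c'  n8⇒n9  emit P1@[13:18]
[19] read 'b'  n9⇒n4 (via fail)
[20] read 'b'  n4⇒n4 (via fail)
[21] read 'a'  n4⇒n1 (via fail)
[22] read 'b'  n1⇒n4 (via fail)
[23] read 'c'  n4⇒n5
[24] read 'b'  n5⇒n4 (via fail)
[25] read 'c'  n4⇒n5
[26] read 'c'  n5⇒n6
[27] read 'c'  n6⇒n7
[28] read 'b'  n7⇒n8
[29] read 'c'  n8⇒n9  emit P1@[24:29]
[30] read 'a'  n9⇒n1 (via fail)
[31] read 'a'  n1⇒n2
[32] read 'c'  n2⇒n3  emit P0@[30:32]
[33] read 'c'  n3⇒n0 (via fail)
[34] read 'b'  n0⇒n4
[35] read 'c'  n4⇒n5
[36] read 'c'  n5⇒n6
[37] read 'c'  n6⇒n7
[38] read 'b'  n7⇒n8
[39] read 'c'  n8⇒n9  emit P1@[34:39]
[40] read 'a'  n9⇒n1 (via fail)
[41] read 'a'  n1⇒n2
[42] read 'c'  n2⇒n3  emit P0@[40:42]
[43] read 'a'  n3⇒n1 (via fail)
[44] read 'a'  n1⇒n2
[45] read 'c'  n2⇒n3  emit P0@[43:45]
[46] read 'c'  n3⇒n0 (via fail)
[47] read 'b'  n0⇒n4
[48] read 'c'  n4⇒n5
[49] read 'c'  n5⇒n6
[50] read 'c'  n6⇒n7
[51] read 'b'  n7⇒n8
[52] read 'c'  n8⇒n9  emit P1@[47:52]
[53] read 'a'  n9⇒n1 (via fail)
[54] read 'a'  n1⇒n2
[55] read 'c'  n2⇒n3  emit P0@[53:55]
[56] read 'c'  n3⇒n0 (via fail)
[57] read 'c'  n0⇒n0
[58] read 'a'  n0⇒n1
[59] read 'a'  n1⇒n2
[60] read 'b'  n2⇒n4 (via fail)
[61] read 'c'  n4⇒n5
[62] read 'c'  n5⇒n6
[63] read 'c'  n6⇒n7
[64] read 'b'  n7⇒n8
[65] read 'c'  n8⇒n9  emit P1@[60:65]
[66] read 'c'  n9⇒n6 (via fail)
[67] read 'b'  n6⇒n4 (via fail)

All matches (sorted): [[4,0],[11,1],[18,1],[29,1],[32,0],[39,1],[42,0],[45,0],[52,1],[55,0],[65,1]]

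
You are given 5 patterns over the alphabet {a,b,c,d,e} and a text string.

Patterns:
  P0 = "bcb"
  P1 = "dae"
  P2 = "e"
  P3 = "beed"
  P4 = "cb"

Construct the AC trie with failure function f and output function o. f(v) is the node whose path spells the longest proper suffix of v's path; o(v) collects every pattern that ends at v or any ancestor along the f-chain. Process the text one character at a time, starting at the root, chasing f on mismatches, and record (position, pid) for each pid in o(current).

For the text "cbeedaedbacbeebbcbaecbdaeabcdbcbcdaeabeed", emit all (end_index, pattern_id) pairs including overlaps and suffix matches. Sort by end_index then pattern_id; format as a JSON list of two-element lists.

Build automaton:
Trie nodes:
  n0 'ε': b→1 c→11 d→4 e→7
  n1 'b': c→2 e→8
  n2 'bc': b→3
  n3 'bcb': ·  [P0 ends]
  n4 'd': a→5
  n5 'da': e→6
  n6 'dae': ·  [P1 ends]
  n7 'e': ·  [P2 ends]
  n8 'be': e→9
  n9 'bee': d→10
  n10 'beed': ·  [P3 ends]
  n11 'c': b→12
  n12 'cb': ·  [P4 ends]

Failure links (BFS by depth):
  fail(1) 'b': from fail(0)=0 chase 'b': 0 ⇒ 0;  out=∅∪out(0)=∅
  fail(4) 'd': from fail(0)=0 chase 'd': 0 ⇒ 0;  out=∅∪out(0)=∅
  fail(7) 'e': from fail(0)=0 chase 'e': 0 ⇒ 0;  out={2}∪out(0)={2}
  fail(11) 'c': from fail(0)=0 chase 'c': 0 ⇒ 0;  out=∅∪out(0)=∅
  fail(2) 'bc': from fail(1)=0 chase 'c': 0 ⇒ 11;  out=∅∪out(11)=∅
  fail(5) 'da': from fail(4)=0 chase 'a': 0 ⇒ 0;  out=∅∪out(0)=∅
  fail(8) 'be': from fail(1)=0 chase 'e': 0 ⇒ 7;  out=∅∪out(7)={2}
  fail(12) 'cb': from fail(11)=0 chase 'b': 0 ⇒ 1;  out={4}∪out(1)={4}
  fail(3) 'bcb': from fail(2)=11 chase 'b': 11 ⇒ 12;  out={0}∪out(12)={0,4}
  fail(6) 'dae': from fail(5)=0 chase 'e': 0 ⇒ 7;  out={1}∪out(7)={1,2}
  fail(9) 'bee': from fail(8)=7 chase 'e': 7→0 ⇒ 7;  out=∅∪out(7)={2}
  fail(10) 'beed': from fail(9)=7 chase 'd': 7→0 ⇒ 4;  out={3}∪out(4)={3}

Text stream:
i=0 'c': node 0→11
i=1 'b': node 11→12  ** P4@[0:1]
i=2 'e': node 12→8 (via fail)  ** P2@[2:2]
i=3 'e': node 8→9  ** P2@[3:3]
i=4 'd': node 9→10  ** P3@[1:4]
i=5 'a': node 10→5 (via fail)
i=6 'e': node 5→6  ** P1@[4:6],P2@[6:6]
i=7 'd': node 6→4 (via fail)
i=8 'b': node 4→1 (via fail)
i=9 'a': node 1→0 (via fail)
i=10 'c': node 0→11
i=11 'b': node 11→12  ** P4@[10:11]
i=12 'e': node 12→8 (via fail)  ** P2@[12:12]
i=13 'e': node 8→9  ** P2@[13:13]
i=14 'b': node 9→1 (via fail)
i=15 'b': node 1→1 (via fail)
i=16 'c': node 1→2
i=17 'b': node 2→3  ** P0@[15:17],P4@[16:17]
i=18 'a': node 3→0 (via fail)
i=19 'e': node 0→7  ** P2@[19:19]
i=20 'c': node 7→11 (via fail)
i=21 'b': node 11→12  ** P4@[20:21]
i=22 'd': node 12→4 (via fail)
i=23 'a': node 4→5
i=24 'e': node 5→6  ** P1@[22:24],P2@[24:24]
i=25 'a': node 6→0 (via fail)
i=26 'b': node 0→1
i=27 'c': node 1→2
i=28 'd': node 2→4 (via fail)
i=29 'b': node 4→1 (via fail)
i=30 'c': node 1→2
i=31 'b': node 2→3  ** P0@[29:31],P4@[30:31]
i=32 'c': node 3→2 (via fail)
i=33 'd': node 2→4 (via fail)
i=34 'a': node 4→5
i=35 'e': node 5→6  ** P1@[33:35],P2@[35:35]
i=36 'a': node 6→0 (via fail)
i=37 'b': node 0→1
i=38 'e': node 1→8  ** P2@[38:38]
i=39 'e': node 8→9  ** P2@[39:39]
i=40 'd': node 9→10  ** P3@[37:40]

Matches: [[1,4],[2,2],[3,2],[4,3],[6,1],[6,2],[11,4],[12,2],[13,2],[17,0],[17,4],[19,2],[21,4],[24,1],[24,2],[31,0],[31,4],[35,1],[35,2],[38,2],[39,2],[40,3]]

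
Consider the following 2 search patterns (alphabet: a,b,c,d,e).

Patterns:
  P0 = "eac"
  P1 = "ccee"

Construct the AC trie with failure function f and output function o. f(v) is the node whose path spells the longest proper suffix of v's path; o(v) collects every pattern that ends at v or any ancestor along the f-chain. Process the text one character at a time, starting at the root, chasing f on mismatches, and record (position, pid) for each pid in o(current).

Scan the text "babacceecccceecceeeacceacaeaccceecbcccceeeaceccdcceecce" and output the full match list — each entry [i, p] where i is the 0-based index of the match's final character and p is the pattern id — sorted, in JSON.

Construct AC machine:
Trie (insert patterns):
  0='ε' goto c→4 e→1
  1='e' goto a→2
  2='ea' goto c→3
  3='eac' goto ·  ←P0
  4='c' goto c→5
  5='cc' goto e→6
  6='cce' goto e→7
  7='ccee' goto ·  ←P1

BFS fail/out derivation:
  n1('e'): parent n0 fail=0; on 'e' 0 → fail=0;  out ∅∪∅=∅
  n4('c'): parent n0 fail=0; on 'c' 0 → fail=0;  out ∅∪∅=∅
  n2('ea'): parent n1 fail=0; on 'a' 0 → fail=0;  out ∅∪∅=∅
  n5('cc'): parent n4 fail=0; on 'c' 0 → fail=4;  out ∅∪∅=∅
  n3('eac'): parent n2 fail=0; on 'c' 0 → fail=4;  out {0}∪∅={0}
  n6('cce'): parent n5 fail=4; on 'e' 4→0 → fail=1;  out ∅∪∅=∅
  n7('ccee'): parent n6 fail=1; on 'e' 1→0 → fail=1;  out {1}∪∅={1}

Text stream:
pos 0 'b': at 0
pos 1 'a': at 0
pos 2 'b': at 0
pos 3 'a': at 0
pos 4 'c': at 4
pos 5 'c': at 5
pos 6 'e': at 6
pos 7 'e': at 7  → match P1@[4:7]
pos 8 'c': at 4 ·f
pos 9 'c': at 5
pos 10 'c': at 5 ·f
pos 11 'c': at 5 ·f
pos 12 'e': at 6
pos 13 'e': at 7  → match P1@[10:13]
pos 14 'c': at 4 ·f
pos 15 'c': at 5
pos 16 'e': at 6
pos 17 'e': at 7  → match P1@[14:17]
pos 18 'e': at 1 ·f
pos 19 'a': at 2
pos 20 'c': at 3  → match P0@[18:20]
pos 21 'c': at 5 ·f
pos 22 'e': at 6
pos 23 'a': at 2 ·f
pos 24 'c': at 3  → match P0@[22:24]
pos 25 'a': at 0 ·f
pos 26 'e': at 1
pos 27 'a': at 2
pos 28 'c': at 3  → match P0@[26:28]
pos 29 'c': at 5 ·f
pos 30 'c': at 5 ·f
pos 31 'e': at 6
pos 32 'e': at 7  → match P1@[29:32]
pos 33 'c': at 4 ·f
pos 34 'b': at 0 ·f
pos 35 'c': at 4
pos 36 'c': at 5
pos 37 'c': at 5 ·f
pos 38 'c': at 5 ·f
pos 39 'e': at 6
pos 40 'e': at 7  → match P1@[37:40]
pos 41 'e': at 1 ·f
pos 42 'a': at 2
pos 43 'c': at 3  → match P0@[41:43]
pos 44 'e': at 1 ·f
pos 45 'c': at 4 ·f
pos 46 'c': at 5
pos 47 'd': at 0 ·f
pos 48 'c': at 4
pos 49 'c': at 5
pos 50 'e': at 6
pos 51 'e': at 7  → match P1@[48:51]
pos 52 'c': at 4 ·f
pos 53 'c': at 5
pos 54 'e': at 6

Result: [[7,1],[13,1],[17,1],[20,0],[24,0],[28,0],[32,1],[40,1],[43,0],[51,1]]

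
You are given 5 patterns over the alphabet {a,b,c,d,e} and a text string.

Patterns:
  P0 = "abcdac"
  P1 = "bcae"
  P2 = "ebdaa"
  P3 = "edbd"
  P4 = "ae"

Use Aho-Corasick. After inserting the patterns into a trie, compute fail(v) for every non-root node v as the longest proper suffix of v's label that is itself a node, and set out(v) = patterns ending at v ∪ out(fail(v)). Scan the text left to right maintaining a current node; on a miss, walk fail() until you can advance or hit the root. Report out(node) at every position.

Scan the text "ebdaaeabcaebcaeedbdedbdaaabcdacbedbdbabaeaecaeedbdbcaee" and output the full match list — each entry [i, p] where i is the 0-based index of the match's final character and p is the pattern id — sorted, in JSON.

Build:
Trie nodes:
  0='ε' goto a→1 b→7 e→11
  1='a' goto b→2 e→19
  2='ab' goto c→3
  3='abc' goto d→4
  4='abcd' goto a→5
  5='abcda' goto c→6
  6='abcdac' goto ·  ←P0
  7='b' goto c→8
  8='bc' goto a→9
  9='bca' goto e→10
  10='bcae' goto ·  ←P1
  11='e' goto b→12 d→16
  12='eb' goto d→13
  13='ebd' goto a→14
  14='ebda' goto a→15
  15='ebdaa' goto ·  ←P2
  16='ed' goto b→17
  17='edb' goto d→18
  18='edbd' goto ·  ←P3
  19='ae' goto ·  ←P4

Failure links (BFS by depth):
  fail(1) 'a': from fail(0)=0 chase 'a': 0 ⇒ 0;  out=∅∪out(0)=∅
  fail(7) 'b': from fail(0)=0 chase 'b': 0 ⇒ 0;  out=∅∪out(0)=∅
  fail(11) 'e': from fail(0)=0 chase 'e': 0 ⇒ 0;  out=∅∪out(0)=∅
  fail(2) 'ab': from fail(1)=0 chase 'b': 0 ⇒ 7;  out=∅∪out(7)=∅
  fail(8) 'bc': from fail(7)=0 chase 'c': 0 ⇒ 0;  out=∅∪out(0)=∅
  fail(12) 'eb': from fail(11)=0 chase 'b': 0 ⇒ 7;  out=∅∪out(7)=∅
  fail(16) 'ed': from fail(11)=0 chase 'd': 0 ⇒ 0;  out=∅∪out(0)=∅
  fail(19) 'ae': from fail(1)=0 chase 'e': 0 ⇒ 11;  out={4}∪out(11)={4}
  fail(3) 'abc': from fail(2)=7 chase 'c': 7 ⇒ 8;  out=∅∪out(8)=∅
  fail(9) 'bca': from fail(8)=0 chase 'a': 0 ⇒ 1;  out=∅∪out(1)=∅
  fail(13) 'ebd': from fail(12)=7 chase 'd': 7→0 ⇒ 0;  out=∅∪out(0)=∅
  fail(17) 'edb': from fail(16)=0 chase 'b': 0 ⇒ 7;  out=∅∪out(7)=∅
  fail(4) 'abcd': from fail(3)=8 chase 'd': 8→0 ⇒ 0;  out=∅∪out(0)=∅
  fail(10) 'bcae': from fail(9)=1 chase 'e': 1 ⇒ 19;  out={1}∪out(19)={1,4}
  fail(14) 'ebda': from fail(13)=0 chase 'a': 0 ⇒ 1;  out=∅∪out(1)=∅
  fail(18) 'edbd': from fail(17)=7 chase 'd': 7→0 ⇒ 0;  out={3}∪out(0)={3}
  fail(5) 'abcda': from fail(4)=0 chase 'a': 0 ⇒ 1;  out=∅∪out(1)=∅
  fail(15) 'ebdaa': from fail(14)=1 chase 'a': 1→0 ⇒ 1;  out={2}∪out(1)={2}
  fail(6) 'abcdac': from fail(5)=1 chase 'c': 1→0 ⇒ 0;  out={0}∪out(0)={0}

Scan:
pos 0 'e': at 11
pos 1 'b': at 12
pos 2 'd': at 13
pos 3 'a': at 14
pos 4 'a': at 15  ** P2@[0:4]
pos 5 'e': at 19 ·f  ** P4@[4:5]
pos 6 'a': at 1 ·f
pos 7 'b': at 2
pos 8 'c': at 3
pos 9 'a': at 9 ·f
pos 10 'e': at 10  ** P1@[7:10],P4@[9:10]
pos 11 'b': at 12 ·f
pos 12 'c': at 8 ·f
pos 13 'a': at 9
pos 14 'e': at 10  ** P1@[11:14],P4@[13:14]
pos 15 'e': at 11 ·f
pos 16 'd': at 16
pos 17 'b': at 17
pos 18 'd': at 18  ** P3@[15:18]
pos 19 'e': at 11 ·f
pos 20 'd': at 16
pos 21 'b': at 17
pos 22 'd': at 18  ** P3@[19:22]
pos 23 'a': at 1 ·f
pos 24 'a': at 1 ·f
pos 25 'a': at 1 ·f
pos 26 'b': at 2
pos 27 'c': at 3
pos 28 'd': at 4
pos 29 'a': at 5
pos 30 'c': at 6  ** P0@[25:30]
pos 31 'b': at 7 ·f
pos 32 'e': at 11 ·f
pos 33 'd': at 16
pos 34 'b': at 17
pos 35 'd': at 18  ** P3@[32:35]
pos 36 'b': at 7 ·f
pos 37 'a': at 1 ·f
pos 38 'b': at 2
pos 39 'a': at 1 ·f
pos 40 'e': at 19  ** P4@[39:40]
pos 41 'a': at 1 ·f
pos 42 'e': at 19  ** P4@[41:42]
pos 43 'c': at 0 ·f
pos 44 'a': at 1
pos 45 'e': at 19  ** P4@[44:45]
pos 46 'e': at 11 ·f
pos 47 'd': at 16
pos 48 'b': at 17
pos 49 'd': at 18  ** P3@[46:49]
pos 50 'b': at 7 ·f
pos 51 'c': at 8
pos 52 'a': at 9
pos 53 'e': at 10  ** P1@[50:53],P4@[52:53]
pos 54 'e': at 11 ·f

All matches (sorted): [[4,2],[5,4],[10,1],[10,4],[14,1],[14,4],[18,3],[22,3],[30,0],[35,3],[40,4],[42,4],[45,4],[49,3],[53,1],[53,4]]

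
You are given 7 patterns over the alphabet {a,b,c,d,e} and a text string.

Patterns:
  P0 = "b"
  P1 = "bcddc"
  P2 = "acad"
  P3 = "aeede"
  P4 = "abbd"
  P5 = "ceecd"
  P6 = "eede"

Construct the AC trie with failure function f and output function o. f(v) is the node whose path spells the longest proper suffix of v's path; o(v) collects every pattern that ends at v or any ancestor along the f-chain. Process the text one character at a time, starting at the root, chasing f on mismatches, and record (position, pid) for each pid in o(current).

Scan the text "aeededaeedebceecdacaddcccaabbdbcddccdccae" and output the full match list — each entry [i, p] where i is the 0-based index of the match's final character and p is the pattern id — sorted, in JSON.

Construct AC machine:
Trie nodes:
  n0 'ε': a→6 b→1 c→17 e→22
  n1 'b': c→2  ←P0
  n2 'bc': d→3
  n3 'bcd': d→4
  n4 'bcdd': c→5
  n5 'bcddc': ·  ←P1
  n6 'a': b→14 c→7 e→10
  n7 'ac': a→8
  n8 'aca': d→9
  n9 'acad': ·  ←P2
  n10 'ae': e→11
  n11 'aee': d→12
  n12 'aeed': e→13
  n13 'aeede': ·  ←P3
  n14 'ab': b→15
  n15 'abb': d→16
  n16 'abbd': ·  ←P4
  n17 'c': e→18
  n18 'ce': e→19
  n19 'cee': c→20
  n20 'ceec': d→21
  n21 'ceecd': ·  ←P5
  n22 'e': e→23
  n23 'ee': d→24
  n24 'eed': e→25
  n25 'eede': ·  ←P6

Failure links (BFS by depth):
  fail(1) 'b': from fail(0)=0 chase 'b': 0 ⇒ 0;  out={0}∪out(0)={0}
  fail(6) 'a': from fail(0)=0 chase 'a': 0 ⇒ 0;  out=∅∪out(0)=∅
  fail(17) 'c': from fail(0)=0 chase 'c': 0 ⇒ 0;  out=∅∪out(0)=∅
  fail(22) 'e': from fail(0)=0 chase 'e': 0 ⇒ 0;  out=∅∪out(0)=∅
  fail(2) 'bc': from fail(1)=0 chase 'c': 0 ⇒ 17;  out=∅∪out(17)=∅
  fail(7) 'ac': from fail(6)=0 chase 'c': 0 ⇒ 17;  out=∅∪out(17)=∅
  fail(10) 'ae': from fail(6)=0 chase 'e': 0 ⇒ 22;  out=∅∪out(22)=∅
  fail(14) 'ab': from fail(6)=0 chase 'b': 0 ⇒ 1;  out=∅∪out(1)={0}
  fail(18) 'ce': from fail(17)=0 chase 'e': 0 ⇒ 22;  out=∅∪out(22)=∅
  fail(23) 'ee': from fail(22)=0 chase 'e': 0 ⇒ 22;  out=∅∪out(22)=∅
  fail(3) 'bcd': from fail(2)=17 chase 'd': 17→0 ⇒ 0;  out=∅∪out(0)=∅
  fail(8) 'aca': from fail(7)=17 chase 'a': 17→0 ⇒ 6;  out=∅∪out(6)=∅
  fail(11) 'aee': from fail(10)=22 chase 'e': 22 ⇒ 23;  out=∅∪out(23)=∅
  fail(15) 'abb': from fail(14)=1 chase 'b': 1→0 ⇒ 1;  out=∅∪out(1)={0}
  fail(19) 'cee': from fail(18)=22 chase 'e': 22 ⇒ 23;  out=∅∪out(23)=∅
  fail(24) 'eed': from fail(23)=22 chase 'd': 22→0 ⇒ 0;  out=∅∪out(0)=∅
  fail(4) 'bcdd': from fail(3)=0 chase 'd': 0 ⇒ 0;  out=∅∪out(0)=∅
  fail(9) 'acad': from fail(8)=6 chase 'd': 6→0 ⇒ 0;  out={2}∪out(0)={2}
  fail(12) 'aeed': from fail(11)=23 chase 'd': 23 ⇒ 24;  out=∅∪out(24)=∅
  fail(16) 'abbd': from fail(15)=1 chase 'd': 1→0 ⇒ 0;  out={4}∪out(0)={4}
  fail(20) 'ceec': from fail(19)=23 chase 'c': 23→22→0 ⇒ 17;  out=∅∪out(17)=∅
  fail(25) 'eede': from fail(24)=0 chase 'e': 0 ⇒ 22;  out={6}∪out(22)={6}
  fail(5) 'bcddc': from fail(4)=0 chase 'c': 0 ⇒ 17;  out={1}∪out(17)={1}
  fail(13) 'aeede': from fail(12)=24 chase 'e': 24 ⇒ 25;  out={3}∪out(25)={3,6}
  fail(21) 'ceecd': from fail(20)=17 chase 'd': 17→0 ⇒ 0;  out={5}∪out(0)={5}

Run:
pos 0 'a': at 6
pos 1 'e': at 10
pos 2 'e': at 11
pos 3 'd': at 12
pos 4 'e': at 13  emit P3@[0:4],P6@[1:4]
pos 5 'd': at 0 (fail-walked)
pos 6 'a': at 6
pos 7 'e': at 10
pos 8 'e': at 11
pos 9 'd': at 12
pos 10 'e': at 13  emit P3@[6:10],P6@[7:10]
pos 11 'b': at 1 (fail-walked)  emit P0@[11:11]
pos 12 'c': at 2
pos 13 'e': at 18 (fail-walked)
pos 14 'e': at 19
pos 15 'c': at 20
pos 16 'd': at 21  emit P5@[12:16]
pos 17 'a': at 6 (fail-walked)
pos 18 'c': at 7
pos 19 'a': at 8
pos 20 'd': at 9  emit P2@[17:20]
pos 21 'd': at 0 (fail-walked)
pos 22 'c': at 17
pos 23 'c': at 17 (fail-walked)
pos 24 'c': at 17 (fail-walked)
pos 25 'a': at 6 (fail-walked)
pos 26 'a': at 6 (fail-walked)
pos 27 'b': at 14  emit P0@[27:27]
pos 28 'b': at 15  emit P0@[28:28]
pos 29 'd': at 16  emit P4@[26:29]
pos 30 'b': at 1 (fail-walked)  emit P0@[30:30]
pos 31 'c': at 2
pos 32 'd': at 3
pos 33 'd': at 4
pos 34 'c': at 5  emit P1@[30:34]
pos 35 'c': at 17 (fail-walked)
pos 36 'd': at 0 (fail-walked)
pos 37 'c': at 17
pos 38 'c': at 17 (fail-walked)
pos 39 'a': at 6 (fail-walked)
pos 40 'e': at 10

Result: [[4,3],[4,6],[10,3],[10,6],[11,0],[16,5],[20,2],[27,0],[28,0],[29,4],[30,0],[34,1]]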